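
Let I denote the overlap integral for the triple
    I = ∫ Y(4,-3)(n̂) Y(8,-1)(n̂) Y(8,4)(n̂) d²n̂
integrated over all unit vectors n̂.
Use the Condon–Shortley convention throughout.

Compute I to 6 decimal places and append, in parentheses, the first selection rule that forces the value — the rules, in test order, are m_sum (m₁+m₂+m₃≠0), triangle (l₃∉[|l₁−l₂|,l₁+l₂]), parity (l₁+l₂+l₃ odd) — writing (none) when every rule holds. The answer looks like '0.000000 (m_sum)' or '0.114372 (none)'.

Checks pass: Σm=0; 20 even; l₃=8∈[4,12].
(2·4+1)(2·8+1)(2·8+1) = 2601
Δ: 4! 4! 12! / 21! → 1/185175900
sum: t=0:+1/557383680 t=1:−1/21772800 t=2:+1/8294400 t=3:−1/21772800 t=4:+1/557383680 = 1/30965760
3j²(4 8 8; 0 0 0) = Δ·Π!·Σ² = 36/4199  (sign +1)
sum: t=3:−1/139345920 t=4:+1/313528320 = -1/250822656
3j²(4 8 8; -3 -1 4) = Δ·Π!·Σ² = 1375/151164  (sign -1)
combine: 4πI² = 2601·36/4199·1375/151164 = 12375/61009
take √, sign -1: I = -0.12704884
No selection rule forces the value: the integral is nonzero (none).

-0.127049 (none)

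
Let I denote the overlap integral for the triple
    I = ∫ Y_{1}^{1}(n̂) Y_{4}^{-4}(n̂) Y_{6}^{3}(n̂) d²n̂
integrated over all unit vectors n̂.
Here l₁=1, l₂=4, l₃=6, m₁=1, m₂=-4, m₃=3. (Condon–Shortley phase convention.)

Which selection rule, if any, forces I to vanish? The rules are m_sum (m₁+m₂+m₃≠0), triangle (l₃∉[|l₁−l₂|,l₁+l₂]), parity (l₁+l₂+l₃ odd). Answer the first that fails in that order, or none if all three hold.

triangle

azimuthal sum: 1 − 4 + 3 = 0  ✓
l₃ must lie in [3,5]; have l₃=6  ✗
L = 1 + 4 + 6 = 11 (odd)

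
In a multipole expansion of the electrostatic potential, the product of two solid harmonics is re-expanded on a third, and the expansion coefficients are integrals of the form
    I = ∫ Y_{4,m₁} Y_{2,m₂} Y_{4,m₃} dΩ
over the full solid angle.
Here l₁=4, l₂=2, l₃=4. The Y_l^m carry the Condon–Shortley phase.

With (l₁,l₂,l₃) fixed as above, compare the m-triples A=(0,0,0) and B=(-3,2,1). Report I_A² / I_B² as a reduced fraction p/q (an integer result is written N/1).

Shared (l₁,l₂,l₃)=(4,2,4): N and (l;000)² cancel in I_A²/I_B².
A: Δ = 2!·6!·2!/11! = 1/13860; Racah Σ t=0..2: t=0:+1/192 t=1:−1/36 t=2:+1/192 = -5/288; ⇒ 3j(4 2 4; 0 0 0)² = 20/693, sgn -1
B: Δ = 2!·6!·2!/11! = 1/13860; Racah Σ t=2..2: t=2:+1/480 = 1/480; ⇒ 3j(4 2 4; -3 2 1)² = 3/110, sgn -1
I_A²/I_B² = (20/693)/(3/110) = 200/189

200/189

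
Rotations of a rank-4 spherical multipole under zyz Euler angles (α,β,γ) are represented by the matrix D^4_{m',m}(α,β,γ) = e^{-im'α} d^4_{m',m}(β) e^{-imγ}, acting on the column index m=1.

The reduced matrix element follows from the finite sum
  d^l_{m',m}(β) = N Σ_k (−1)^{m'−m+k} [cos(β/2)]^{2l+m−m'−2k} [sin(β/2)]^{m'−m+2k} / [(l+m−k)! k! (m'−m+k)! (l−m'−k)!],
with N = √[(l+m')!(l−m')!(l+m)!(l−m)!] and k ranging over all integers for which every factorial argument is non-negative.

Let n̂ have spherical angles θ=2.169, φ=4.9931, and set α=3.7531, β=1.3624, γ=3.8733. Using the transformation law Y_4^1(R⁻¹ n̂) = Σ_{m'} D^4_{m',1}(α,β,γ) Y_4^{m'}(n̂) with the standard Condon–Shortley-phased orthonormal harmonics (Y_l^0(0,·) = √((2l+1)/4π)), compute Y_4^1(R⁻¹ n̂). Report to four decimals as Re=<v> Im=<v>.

Need the full column D^4_{m',1} for m'=−4..4 at α=3.7531, β=1.3624, γ=3.8733.
cos(β/2)=0.776818, sin(β/2)=0.629726
d^4_{-4,1}: single k=5 term ⇒ +0.347383;  D = +0.049687-0.343811i
d^4_{-3,1}: k∈[4..5] ⇒ +0.757532 -0.298687 = +0.458844;  D = +0.206978+0.409510i
d^4_{-2,1}: k∈[3..5] ⇒ +0.998998 -0.984737 +0.129424 = +0.143684;  D = -0.126689-0.067787i
d^4_{-1,1}: k∈[2..5] ⇒ +0.871399 -1.717920 +0.564466 -0.024729 = -0.306785;  D = -0.304571+0.036787i
d^4_{0,1}: k∈[1..4] ⇒ +0.480728 -1.895465 +1.245605 -0.136425 = -0.305556;  D = +0.227344-0.204155i
d^4_{1,1}: k∈[0..3] ⇒ +0.132603 -1.307099 +1.717920 -0.376311 = +0.167114;  D = +0.037705-0.162805i
d^4_{2,1}: k∈[0..2] ⇒ -0.456059 +1.498496 -0.656492 = +0.385946;  D = +0.144561+0.357850i
d^4_{3,1}: k∈[0..1] ⇒ +0.691652 -0.757532 = -0.065880;  D = +0.055273+0.035848i
d^4_{4,1}: single k=0 term ⇒ -0.528620;  D = -0.528275+0.019102i
Y_4^{m'}(θ=2.169,φ=4.9931) and Σ D·Y over m':
  (+0.0497-0.3438i)·(+0.0894-0.1860i)  (+0.2070+0.4095i)·(+0.2967+0.2649i)  (-0.1267-0.0678i)·(-0.2359+0.1484i)  (-0.3046+0.0368i)·(+0.0476+0.1650i)  (+0.2273-0.2042i)·(-0.3167+0.0000i)  (+0.0377-0.1628i)·(-0.0476+0.1650i)  (+0.1446+0.3578i)·(-0.2359-0.1484i)  (+0.0553+0.0358i)·(-0.2967+0.2649i)  (-0.5283+0.0191i)·(+0.0894+0.1860i)
Y_4^1(R⁻¹ n̂) = -0.191765-0.034724i

Re=-0.1918 Im=-0.0347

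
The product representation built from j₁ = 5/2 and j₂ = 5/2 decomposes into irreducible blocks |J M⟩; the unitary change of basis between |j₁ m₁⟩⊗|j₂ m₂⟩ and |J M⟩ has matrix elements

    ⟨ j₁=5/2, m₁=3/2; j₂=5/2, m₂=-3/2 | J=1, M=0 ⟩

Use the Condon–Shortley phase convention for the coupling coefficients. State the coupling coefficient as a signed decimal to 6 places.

√[3·4!1!1!/7! · 4!1!1!4!1!1!] = √(288/35)
  +(−1)^0/∏(0,4,1,1,0,0)! = 1/24  (running 1/24)
  +(−1)^1/∏(1,3,0,0,1,1)! = -1/6  (running -1/8)
⟨..|..⟩ = √(288/35)·(-1/8) = -0.358569

-0.358569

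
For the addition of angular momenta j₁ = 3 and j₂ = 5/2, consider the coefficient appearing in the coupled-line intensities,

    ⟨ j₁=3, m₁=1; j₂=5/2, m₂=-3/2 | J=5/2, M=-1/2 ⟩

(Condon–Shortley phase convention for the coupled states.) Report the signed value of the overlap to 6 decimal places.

−√(1/35) ≈ -0.169031

triangle: 3!×3!×2!/9! = 72/362880
(j±m)!: 4!×2!×1!×4!×2!×3! = 13824
prefactor² = (2J+1)×Δ×N² = 576/35
  k=0: +1/(0!×3!×2!×1!×1!×1!) = 1/12
  k=1: −1/(1!×2!×1!×0!×2!×2!) = -1/8
Σ = -1/24  ⇒  CG² = 576/35×(-1/24)² = 1/35
CG = −√(1/35) = -0.169031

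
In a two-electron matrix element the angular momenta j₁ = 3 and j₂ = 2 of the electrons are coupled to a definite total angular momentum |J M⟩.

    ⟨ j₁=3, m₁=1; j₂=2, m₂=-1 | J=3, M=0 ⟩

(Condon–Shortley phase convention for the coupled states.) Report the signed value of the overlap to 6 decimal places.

+√(1/30) ≈ +0.182574

j₁+j₂−J=2  J+j₁−j₂=4  J−j₁+j₂=2  j₁+j₂+J+1=9
(j₁±m₁, j₂±m₂, J±M) = (4,2,1,3,3,3)
P² = 96/5
sum k=0..1:
  [0] +1/8 = 1/8
  [1] −1/12 = -1/12
S = 1/24
C² = P²·S² = 1/30 ; C = +0.182574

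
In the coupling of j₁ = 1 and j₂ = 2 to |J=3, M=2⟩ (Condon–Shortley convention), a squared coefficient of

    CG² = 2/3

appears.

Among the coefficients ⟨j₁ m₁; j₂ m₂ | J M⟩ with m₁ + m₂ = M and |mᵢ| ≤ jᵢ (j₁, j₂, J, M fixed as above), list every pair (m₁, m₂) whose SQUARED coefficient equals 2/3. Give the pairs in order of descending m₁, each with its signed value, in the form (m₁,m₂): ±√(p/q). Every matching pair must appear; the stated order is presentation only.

Admissible pairs with m₁+m₂ = M = 2: (0,2), (1,1)
  (m₁,m₂)=(1,1): CG² = 2/3, CG = +√(2/3)   ← matches the target
  (m₁,m₂)=(0,2): CG² = 1/3, CG = +√(1/3)
Pairs with CG² = 2/3: (1,1): +√(2/3)

(1,1): +√(2/3)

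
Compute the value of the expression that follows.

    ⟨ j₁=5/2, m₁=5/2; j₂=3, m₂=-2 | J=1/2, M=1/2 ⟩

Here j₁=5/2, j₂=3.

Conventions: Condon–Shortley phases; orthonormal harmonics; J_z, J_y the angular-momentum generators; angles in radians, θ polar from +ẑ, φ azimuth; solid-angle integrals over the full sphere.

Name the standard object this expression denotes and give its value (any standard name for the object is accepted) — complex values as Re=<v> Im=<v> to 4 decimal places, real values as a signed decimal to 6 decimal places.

Clebsch–Gordan coefficient, +√(1/21) ≈ +0.218218

This is a Clebsch–Gordan (vector-coupling) coefficient.
√[2·5!0!1!/7! · 5!0!1!5!1!0!] = √(4800/7)
  +(−1)^0/∏(0,5,0,1,0,0)! = 1/120  (running 1/120)
⟨..|..⟩ = √(4800/7)·(1/120) = +0.218218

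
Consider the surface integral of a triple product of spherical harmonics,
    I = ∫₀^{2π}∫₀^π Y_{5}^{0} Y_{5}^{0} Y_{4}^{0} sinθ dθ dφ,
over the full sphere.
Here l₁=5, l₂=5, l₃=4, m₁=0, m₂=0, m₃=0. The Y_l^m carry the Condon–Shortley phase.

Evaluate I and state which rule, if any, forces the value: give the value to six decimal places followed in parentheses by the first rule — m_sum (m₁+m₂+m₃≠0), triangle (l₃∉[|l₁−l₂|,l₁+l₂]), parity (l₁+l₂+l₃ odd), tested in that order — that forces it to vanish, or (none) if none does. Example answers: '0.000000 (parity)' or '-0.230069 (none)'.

0.130198 (none)

Checks pass: Σm=0; 14 even; l₃=4∈[0,10].
(2·5+1)(2·5+1)(2·4+1) = 1089
Δ: 6! 4! 4! / 15! → 1/3153150
sum: t=1:−1/69120 t=2:+1/1728 t=3:−1/576 t=4:+1/1728 t=5:−1/69120 = -7/11520
3j²(5 5 4; 0 0 0) = Δ·Π!·Σ² = 2/143  (sign -1)
(m-triple is (0,0,0) — same symbol as above.)
combine: 4πI² = 1089·2/143·2/143 = 36/169
take √, sign +1: I = 0.13019760
No selection rule forces the value: the integral is nonzero (none).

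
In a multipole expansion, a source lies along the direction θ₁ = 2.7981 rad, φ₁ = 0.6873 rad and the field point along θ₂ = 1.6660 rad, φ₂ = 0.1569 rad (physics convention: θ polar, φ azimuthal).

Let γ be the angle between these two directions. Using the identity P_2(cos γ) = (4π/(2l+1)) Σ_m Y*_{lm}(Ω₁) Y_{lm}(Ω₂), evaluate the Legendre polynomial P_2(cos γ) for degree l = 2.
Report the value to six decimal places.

-0.284882

Addition theorem: P_2(cos γ) = (4π/5) Σ_m Y*_{lm}(Ω₁) Y_{lm}(Ω₂), m = −2…2:
  m=-2: Y*=0.00854 + 0.04297j  Y=0.36409 - 0.11816j  product 0.00819 + 0.01464j
  m=-1: Y*=-0.18936 - 0.15543j  Y=-0.07221 + 0.01142j  product 0.01545 + 0.00906j
  m=+0: Y*=0.52347 + 0.00000j  Y=-0.30684 + 0.00000j  product -0.16062 + 0.00000j
  m=+1: Y*=0.18936 - 0.15543j  Y=0.07221 + 0.01142j  product 0.01545 - 0.00906j
  m=+2: Y*=0.00854 - 0.04297j  Y=0.36409 + 0.11816j  product 0.00819 - 0.01464j
Total Σ_m = -0.11335 + 0.00000j. Multiply by 2.513274: -0.28488 + 0.00000j. P_2(cos γ) = -0.284882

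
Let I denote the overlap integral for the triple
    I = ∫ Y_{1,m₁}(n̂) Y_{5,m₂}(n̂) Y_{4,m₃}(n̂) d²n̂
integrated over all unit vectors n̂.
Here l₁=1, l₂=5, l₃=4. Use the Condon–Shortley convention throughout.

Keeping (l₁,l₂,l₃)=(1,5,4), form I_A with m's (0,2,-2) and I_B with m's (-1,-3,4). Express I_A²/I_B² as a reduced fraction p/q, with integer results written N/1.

Same 1,5,4: normalisation and zero-m 3j drop out of the ratio.
A: Δ: 2! 0! 8! / 11! → 1/495; sum: t=1:−1/1440 = -1/1440; 3j²(1 5 4; 0 2 -2) = Δ·Π!·Σ² = 7/165  (sign -1)
B: Δ: 2! 0! 8! / 11! → 1/495; sum: t=2:+1/80640 = 1/80640; 3j²(1 5 4; -1 -3 4) = Δ·Π!·Σ² = 1/495  (sign +1)
I_A²/I_B² = (7/165)/(1/495) = 21/1

21/1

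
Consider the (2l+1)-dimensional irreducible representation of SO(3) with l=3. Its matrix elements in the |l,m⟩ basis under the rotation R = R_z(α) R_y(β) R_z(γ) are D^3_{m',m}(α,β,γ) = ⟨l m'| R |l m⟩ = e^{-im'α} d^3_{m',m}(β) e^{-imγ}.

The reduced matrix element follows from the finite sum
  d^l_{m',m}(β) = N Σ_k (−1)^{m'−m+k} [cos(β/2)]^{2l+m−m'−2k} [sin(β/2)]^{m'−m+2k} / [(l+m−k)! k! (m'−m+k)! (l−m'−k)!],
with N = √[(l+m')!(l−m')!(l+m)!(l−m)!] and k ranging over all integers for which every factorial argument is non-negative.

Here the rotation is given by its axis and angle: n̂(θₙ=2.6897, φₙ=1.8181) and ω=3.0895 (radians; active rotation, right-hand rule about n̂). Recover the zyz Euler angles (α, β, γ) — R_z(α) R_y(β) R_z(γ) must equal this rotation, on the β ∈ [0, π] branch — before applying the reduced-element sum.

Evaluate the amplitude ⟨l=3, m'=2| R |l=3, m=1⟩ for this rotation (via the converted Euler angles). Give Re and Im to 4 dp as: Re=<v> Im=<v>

Axis–angle → zyz. n̂ = (sinθₙcosφₙ, sinθₙsinφₙ, cosθₙ) = (-0.106892, +0.423384, -0.899622), ω = 3.0895.
R = I cosω + sinω [n̂]ₓ + (1−cosω) n̂n̂ᵀ gives
  R = [-0.975807, -0.043609, +0.214240; -0.137294, -0.640379, -0.755688; +0.170150, -0.766820, +0.618899]
β = atan2(√(R₁₃²+R₂₃²), R₃₃) = 0.903456; α = atan2(R₂₃, R₁₃) mod 2π = 4.988644; γ = atan2(R₃₂, −R₃₁) mod 2π = 4.494036
First d^3_{2,1}(β=0.9035), then the phase factors e^{-i(2)α} and e^{-i(1)γ}:
c=cos(0.903456/2)=0.899694, s=sin(0.903456/2)=0.436521; N=√[120·1·24·2]=75.894664
k∈{0,1} keeps every argument non-negative
  k=0: (−1)^1·75.8947/(24)·0.8997^5·0.4365^1 = -0.813728
  k=1: (−1)^2·75.8947/(12)·0.8997^3·0.4365^3 = +0.383115
d^3_{2,1}(0.9035) = -0.813728 +0.383115 = -0.430613
D = (-0.851210+0.524825i)·(-0.430613)·(-0.216622+0.976256i) = +0.141229+0.406794i

Re=0.1412 Im=0.4068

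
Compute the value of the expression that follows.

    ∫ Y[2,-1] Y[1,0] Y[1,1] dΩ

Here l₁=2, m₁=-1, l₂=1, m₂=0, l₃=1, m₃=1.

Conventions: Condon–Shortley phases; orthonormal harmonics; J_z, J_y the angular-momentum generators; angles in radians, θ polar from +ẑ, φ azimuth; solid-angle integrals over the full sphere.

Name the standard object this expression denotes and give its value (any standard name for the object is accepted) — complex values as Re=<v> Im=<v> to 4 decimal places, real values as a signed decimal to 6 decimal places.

This is a Gaunt coefficient — the integral of a triple product of spherical harmonics over the sphere.
Rules hold: Σm=0, L=4 even, 1≤1≤3.
N = 5·3·3 = 45
Δ = 2!·2!·0!/5! = 1/30
Racah Σ t=1..1: t=1:−1/1 = -1/1
⇒ 3j(2 1 1; 0 0 0)² = 2/15, sgn +1
Racah Σ t=1..1: t=1:−1/2 = -1/2
⇒ 3j(2 1 1; -1 0 1)² = 1/10, sgn -1
4πI² = N·(3j₀)²·(3jₘ)² = 3/5
I = -1·√(0.6/4π) = -0.21850969

Gaunt coefficient, -0.218510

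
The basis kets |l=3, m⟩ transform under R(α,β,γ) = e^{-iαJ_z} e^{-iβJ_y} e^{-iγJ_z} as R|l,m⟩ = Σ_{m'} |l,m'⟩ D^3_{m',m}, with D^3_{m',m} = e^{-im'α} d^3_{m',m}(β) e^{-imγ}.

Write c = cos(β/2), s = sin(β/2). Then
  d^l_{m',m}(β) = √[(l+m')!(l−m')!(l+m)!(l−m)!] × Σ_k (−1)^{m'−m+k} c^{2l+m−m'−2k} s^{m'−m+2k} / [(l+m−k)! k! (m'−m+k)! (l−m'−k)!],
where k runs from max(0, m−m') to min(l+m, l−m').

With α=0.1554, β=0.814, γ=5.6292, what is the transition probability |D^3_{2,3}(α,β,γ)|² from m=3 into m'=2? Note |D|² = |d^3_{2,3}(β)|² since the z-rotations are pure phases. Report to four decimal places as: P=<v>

P=0.4010

D^3_{2,3}(0.1554,0.8140,5.6292) = e^{-i·2·0.1554}·d^3_{2,3}(0.8140)·e^{-i·3·5.6292}. Compute d first:
With c≡cos(β/2)=0.918313 and s≡sin(β/2)=0.395856, N=[120·1·720·1]^{1/2}=293.938769
The bounds max(0,m−m')=1 and min(l+m,l−m')=1 give 1 term
  k=1: (−1)^0·293.9388/(120)·0.9183^5·0.3959^1 = +0.633236
d^3_{2,3}(0.8140) = +0.633236
|D^3_{2,3}|² = |d^3_{2,3}(β)|² = (+0.633236)² = 0.400988 (the z-rotation phases have unit modulus)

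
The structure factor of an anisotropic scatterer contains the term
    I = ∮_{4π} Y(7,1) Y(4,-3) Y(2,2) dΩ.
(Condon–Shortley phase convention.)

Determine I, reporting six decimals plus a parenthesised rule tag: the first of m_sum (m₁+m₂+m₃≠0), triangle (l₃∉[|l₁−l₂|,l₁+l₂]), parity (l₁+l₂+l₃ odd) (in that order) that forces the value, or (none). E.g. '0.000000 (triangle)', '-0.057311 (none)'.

0.000000 (triangle)

l₃=2 ∉ [3,11] — triangle fails ⇒ I = 0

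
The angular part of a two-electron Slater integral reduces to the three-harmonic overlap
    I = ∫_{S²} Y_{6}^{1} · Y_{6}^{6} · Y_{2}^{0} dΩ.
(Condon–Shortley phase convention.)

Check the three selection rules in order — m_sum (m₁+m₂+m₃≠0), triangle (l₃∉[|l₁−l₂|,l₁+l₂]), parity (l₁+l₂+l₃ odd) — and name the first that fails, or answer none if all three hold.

m₁+m₂+m₃ = 1 + 6 + 0 = 7  ✗
triangle: |6−6|=0 ≤ l₃=2 ≤ 6+6=12
parity: l₁+l₂+l₃ = 14 is even

m_sum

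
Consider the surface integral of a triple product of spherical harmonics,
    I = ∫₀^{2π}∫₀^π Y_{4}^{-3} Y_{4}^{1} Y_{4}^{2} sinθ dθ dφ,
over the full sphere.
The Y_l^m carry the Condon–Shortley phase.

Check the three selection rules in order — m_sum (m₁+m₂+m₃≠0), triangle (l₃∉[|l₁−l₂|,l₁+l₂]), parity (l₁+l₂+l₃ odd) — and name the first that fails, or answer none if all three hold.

none

Σmᵢ = 0  ✓
l₃∈[|l₁−l₂|,l₁+l₂]=[0,8], have l₃=4  ✓
Σlᵢ = 12 ⇒ even  ✓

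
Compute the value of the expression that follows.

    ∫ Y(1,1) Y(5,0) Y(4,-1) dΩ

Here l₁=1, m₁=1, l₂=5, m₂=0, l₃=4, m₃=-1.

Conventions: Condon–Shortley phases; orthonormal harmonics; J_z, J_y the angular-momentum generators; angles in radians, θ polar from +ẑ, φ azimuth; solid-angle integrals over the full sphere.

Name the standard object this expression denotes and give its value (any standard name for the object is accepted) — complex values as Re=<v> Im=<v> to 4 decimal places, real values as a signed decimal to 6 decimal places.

This is a Gaunt coefficient — the integral of a triple product of spherical harmonics over the sphere.
m-sum 0 ✓  L=10 even ✓  4≤4≤6 ✓
Π(2lᵢ+1) = 3×11×9 = 297
triangle coeff Δ(1,5,4) = 1/495
Σ_t [1,1]: t=1:−1/576 = -1/576
(3j)²=5/99 [(1 5 4; 0 0 0)], sign=-1
Σ_t [0,0]: t=0:+1/1440 = 1/1440
(3j)²=2/99 [(1 5 4; 1 0 -1)], sign=-1
⇒ 4πI² = 10/33
I = (+1)√(10/33/(4π)) = 0.15528807

Gaunt coefficient, +0.155288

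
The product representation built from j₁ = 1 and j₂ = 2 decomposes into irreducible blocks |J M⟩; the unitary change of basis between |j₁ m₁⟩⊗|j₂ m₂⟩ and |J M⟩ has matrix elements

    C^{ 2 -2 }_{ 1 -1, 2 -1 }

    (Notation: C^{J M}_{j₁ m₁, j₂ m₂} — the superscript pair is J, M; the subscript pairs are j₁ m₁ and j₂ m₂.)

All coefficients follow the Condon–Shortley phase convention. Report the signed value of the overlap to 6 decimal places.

-0.577350  (= −√(1/3))

j₁+j₂−J=1  J+j₁−j₂=1  J−j₁+j₂=3  j₁+j₂+J+1=6
(j₁±m₁, j₂±m₂, J±M) = (0,2,1,3,0,4)
P² = 12
sum k=1..1:
  [1] −1/6 = -1/6
S = -1/6
C² = P²·S² = 1/3 ; C = -0.577350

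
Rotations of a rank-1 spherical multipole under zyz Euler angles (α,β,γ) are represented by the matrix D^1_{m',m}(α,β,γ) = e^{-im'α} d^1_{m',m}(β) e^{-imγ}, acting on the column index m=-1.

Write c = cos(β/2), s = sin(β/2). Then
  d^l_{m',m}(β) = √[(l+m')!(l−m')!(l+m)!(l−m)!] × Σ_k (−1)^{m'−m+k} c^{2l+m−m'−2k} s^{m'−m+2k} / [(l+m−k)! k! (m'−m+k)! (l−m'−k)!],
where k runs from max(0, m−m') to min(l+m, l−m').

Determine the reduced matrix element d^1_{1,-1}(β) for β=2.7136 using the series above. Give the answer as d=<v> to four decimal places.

d=0.9549

d^1_{1,-1}(β=2.7136) via the finite sum:
With c≡cos(β/2)=0.212367 and s≡sin(β/2)=0.977190, N=[2·1·1·2]^{1/2}=2.000000
The bounds max(0,m−m')=0 and min(l+m,l−m')=0 give 1 term
  k=0: (−1)^2·2.0000/(2)·0.2124^0·0.9772^2 = +0.954900
d^1_{1,-1}(2.7136) = +0.954900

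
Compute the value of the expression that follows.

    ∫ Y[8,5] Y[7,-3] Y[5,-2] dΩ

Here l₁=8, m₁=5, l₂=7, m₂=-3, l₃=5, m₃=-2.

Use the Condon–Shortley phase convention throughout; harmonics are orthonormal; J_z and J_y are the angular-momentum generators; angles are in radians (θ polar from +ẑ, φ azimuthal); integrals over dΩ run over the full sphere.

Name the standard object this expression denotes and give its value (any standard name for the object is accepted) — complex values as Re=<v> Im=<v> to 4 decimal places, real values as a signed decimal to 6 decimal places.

This is a Gaunt coefficient — the integral of a triple product of spherical harmonics over the sphere.
m-sum 0 ✓  L=20 even ✓  1≤5≤15 ✓
Π(2lᵢ+1) = 17×15×11 = 2805
triangle coeff Δ(8,7,5) = 1/814773960
Σ_t [3,7]: t=3:−1/87091200 t=4:+1/4976640 t=5:−1/2073600 t=6:+1/4976640 t=7:−1/87091200 = -1/9676800
(3j)²=360/46189 [(8 7 5; 0 0 0)], sign=+1
Σ_t [0,3]: t=0:+1/3135283200 t=1:−1/104509440 t=2:+1/38707200 t=3:−1/130636800 = 1/111974400
(3j)²=28/2907 [(8 7 5; 5 -3 -2)], sign=-1
⇒ 4πI² = 16800/79781
I = (-1)√(16800/79781/(4π)) = -0.12944938

Gaunt coefficient, -0.129449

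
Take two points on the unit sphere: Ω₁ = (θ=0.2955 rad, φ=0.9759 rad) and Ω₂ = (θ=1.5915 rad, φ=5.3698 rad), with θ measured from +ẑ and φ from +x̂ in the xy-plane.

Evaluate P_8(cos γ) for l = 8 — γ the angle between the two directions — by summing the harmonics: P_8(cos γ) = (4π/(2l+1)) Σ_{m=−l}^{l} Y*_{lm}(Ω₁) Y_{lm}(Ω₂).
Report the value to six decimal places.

0.160245

Addition theorem: P_8(cos γ) = (4π/17) Σ_m Y*_{lm}(Ω₁) Y_{lm}(Ω₂), m = −8…8:
  m=-8: Y*=+0.000001+0.000027i  Y=+0.267585+0.439495i  product -0.000011+0.000008i
  m=-7: Y*=+0.000299+0.000183i  Y=-0.042358-0.004700i  product -0.000012-0.000009i
  m=-6: Y*=+0.002659-0.001212i  Y=-0.259460+0.268690i  product -0.000364+0.001029i
  m=-5: Y*=+0.002907-0.017236i  Y=-0.007297-0.049808i  product -0.000880-0.000019i
  m=-4: Y*=-0.055708-0.053161i  Y=-0.291387-0.163736i  product +0.007528+0.024612i
  m=-3: Y*=-0.239395+0.052000i  Y=+0.049718-0.021105i  product -0.010805+0.007638i
  m=-2: Y*=-0.193710+0.483576i  Y=+0.080478-0.307502i  product +0.133111+0.098483i
  m=-1: Y*=+0.325195+0.480582i  Y=+0.033971+0.044006i  product -0.010101+0.030636i
  m=+0: Y*=-0.064352-0.000000i  Y=+0.313142+0.000000i  product -0.020151-0.000000i
  m=+1: Y*=-0.325195+0.480582i  Y=-0.033971+0.044006i  product -0.010101-0.030636i
  m=+2: Y*=-0.193710-0.483576i  Y=+0.080478+0.307502i  product +0.133111-0.098483i
  m=+3: Y*=+0.239395+0.052000i  Y=-0.049718-0.021105i  product -0.010805-0.007638i
  m=+4: Y*=-0.055708+0.053161i  Y=-0.291387+0.163736i  product +0.007528-0.024612i
  m=+5: Y*=-0.002907-0.017236i  Y=+0.007297-0.049808i  product -0.000880+0.000019i
  m=+6: Y*=+0.002659+0.001212i  Y=-0.259460-0.268690i  product -0.000364-0.001029i
  m=+7: Y*=-0.000299+0.000183i  Y=+0.042358-0.004700i  product -0.000012+0.000009i
  m=+8: Y*=+0.000001-0.000027i  Y=+0.267585-0.439495i  product -0.000011-0.000008i
Accumulated sum +0.216782-0.000000i; after 4π/(2l+1) scaling, +0.160245-0.000000i ⇒ P_8 = 0.160245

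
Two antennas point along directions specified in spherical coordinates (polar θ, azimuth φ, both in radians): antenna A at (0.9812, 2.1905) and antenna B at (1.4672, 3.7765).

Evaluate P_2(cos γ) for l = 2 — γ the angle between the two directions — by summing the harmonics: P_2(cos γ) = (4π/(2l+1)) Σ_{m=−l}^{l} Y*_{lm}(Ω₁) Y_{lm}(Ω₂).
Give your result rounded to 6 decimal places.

-0.496972

Addition theorem: P_2(cos γ) = (4π/5) Σ_m Y*_{lm}(Ω₁) Y_{lm}(Ω₂), m = −2…2:
  m=-2: (-0.086822-0.252333i) × (+0.113289-0.364965i) = -0.101929+0.003100i  (running Σ = -0.101929+0.003100i)
  m=-1: (-0.207362+0.290643i) × (-0.063977+0.047129i) = -0.000431-0.028367i  (running Σ = -0.102360-0.025267i)
  m=0: (-0.022868-0.000000i) × (-0.305273+0.000000i) = +0.006981+0.000000i  (running Σ = -0.095379-0.025267i)
  m=1: (+0.207362+0.290643i) × (+0.063977+0.047129i) = -0.000431+0.028367i  (running Σ = -0.095810+0.003100i)
  m=2: (-0.086822+0.252333i) × (+0.113289+0.364965i) = -0.101929-0.003100i  (running Σ = -0.197739+0.000000i)
Accumulated sum -0.197739+0.000000i; after 4π/(2l+1) scaling, -0.496972+0.000000i ⇒ P_2 = -0.496972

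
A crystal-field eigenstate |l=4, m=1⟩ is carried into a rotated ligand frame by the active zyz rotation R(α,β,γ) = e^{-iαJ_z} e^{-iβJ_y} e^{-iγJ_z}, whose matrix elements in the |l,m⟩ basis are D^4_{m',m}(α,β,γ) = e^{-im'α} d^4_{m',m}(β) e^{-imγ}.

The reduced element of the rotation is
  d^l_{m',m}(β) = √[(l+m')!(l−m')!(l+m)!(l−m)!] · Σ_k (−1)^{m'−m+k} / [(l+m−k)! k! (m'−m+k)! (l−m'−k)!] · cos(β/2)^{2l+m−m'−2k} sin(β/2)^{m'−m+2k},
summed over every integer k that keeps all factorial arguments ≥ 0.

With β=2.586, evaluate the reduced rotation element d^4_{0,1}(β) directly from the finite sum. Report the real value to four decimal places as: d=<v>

d=-0.5142

d^4_{0,1}(β=2.5860) via the finite sum:
Half-angle: c=0.274237, s=0.961662. N=√(24·24·120·6)=643.987578
The bounds max(0,m−m')=1 and min(l+m,l−m')=4 give 4 terms
  k=1: (−1)^0·643.9876/(144)·0.2742^7·0.9617^1 = +0.000502
  k=2: (−1)^1·643.9876/(24)·0.2742^5·0.9617^3 = -0.037014
  k=3: (−1)^2·643.9876/(24)·0.2742^3·0.9617^5 = +0.455153
  k=4: (−1)^3·643.9876/(144)·0.2742^1·0.9617^7 = -0.932822
d^4_{0,1}(2.5860) = +0.000502 -0.037014 +0.455153 -0.932822 = -0.514181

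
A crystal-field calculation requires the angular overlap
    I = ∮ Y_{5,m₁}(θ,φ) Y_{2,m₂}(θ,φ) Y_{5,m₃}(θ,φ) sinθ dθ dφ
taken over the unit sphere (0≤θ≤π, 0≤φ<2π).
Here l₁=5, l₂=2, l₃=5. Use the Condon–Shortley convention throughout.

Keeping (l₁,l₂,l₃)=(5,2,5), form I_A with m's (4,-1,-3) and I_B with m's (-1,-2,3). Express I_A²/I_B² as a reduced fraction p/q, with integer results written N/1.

l's match ⇒ only the (l;m) 3-j factors differ between A and B.
A: triangle coeff Δ(5,2,5) = 1/38610; Σ_t [0,1]: t=0:+1/10080 t=1:−1/80640 = 1/11520; (3j)²=49/1430 [(5 2 5; 4 -1 -3)], sign=+1
B: triangle coeff Δ(5,2,5) = 1/38610; Σ_t [0,0]: t=0:+1/5760 = 1/5760; (3j)²=56/2145 [(5 2 5; -1 -2 3)], sign=+1
I_A²/I_B² = (49/1430)/(56/2145) = 21/16

21/16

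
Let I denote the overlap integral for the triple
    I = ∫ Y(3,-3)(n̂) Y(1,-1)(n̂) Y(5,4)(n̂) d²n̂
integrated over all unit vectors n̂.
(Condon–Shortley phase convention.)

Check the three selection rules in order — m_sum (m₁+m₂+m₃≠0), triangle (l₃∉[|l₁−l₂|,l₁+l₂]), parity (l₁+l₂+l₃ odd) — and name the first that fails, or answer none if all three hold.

azimuthal sum: -3 − 1 + 4 = 0  ✓
l₃ must lie in [2,4]; have l₃=5  ✗
L = 3 + 1 + 5 = 9 (odd)

triangle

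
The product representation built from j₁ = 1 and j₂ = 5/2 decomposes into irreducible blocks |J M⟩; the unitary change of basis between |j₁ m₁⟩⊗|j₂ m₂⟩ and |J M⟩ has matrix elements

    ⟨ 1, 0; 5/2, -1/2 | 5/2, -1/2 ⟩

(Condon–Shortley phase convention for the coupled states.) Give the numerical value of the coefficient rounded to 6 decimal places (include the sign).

√[6·1!1!4!/7! · 1!1!2!3!2!3!] = √(144/35)
  +(−1)^0/∏(0,1,1,2,0,2)! = 1/4  (running 1/4)
  +(−1)^1/∏(1,0,0,1,1,3)! = -1/6  (running 1/12)
⟨..|..⟩ = √(144/35)·(1/12) = +0.169031

+√(1/35) ≈ +0.169031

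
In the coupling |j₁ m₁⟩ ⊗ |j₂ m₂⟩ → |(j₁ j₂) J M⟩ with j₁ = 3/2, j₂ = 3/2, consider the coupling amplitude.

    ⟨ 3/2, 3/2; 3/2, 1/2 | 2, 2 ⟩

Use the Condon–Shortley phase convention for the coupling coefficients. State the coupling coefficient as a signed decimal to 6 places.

+√(1/2) ≈ +0.707107

√[5·1!2!2!/6! · 3!0!2!1!4!0!] = √(8)
  +(−1)^0/∏(0,1,0,2,2,0)! = 1/4  (running 1/4)
⟨..|..⟩ = √(8)·(1/4) = +0.707107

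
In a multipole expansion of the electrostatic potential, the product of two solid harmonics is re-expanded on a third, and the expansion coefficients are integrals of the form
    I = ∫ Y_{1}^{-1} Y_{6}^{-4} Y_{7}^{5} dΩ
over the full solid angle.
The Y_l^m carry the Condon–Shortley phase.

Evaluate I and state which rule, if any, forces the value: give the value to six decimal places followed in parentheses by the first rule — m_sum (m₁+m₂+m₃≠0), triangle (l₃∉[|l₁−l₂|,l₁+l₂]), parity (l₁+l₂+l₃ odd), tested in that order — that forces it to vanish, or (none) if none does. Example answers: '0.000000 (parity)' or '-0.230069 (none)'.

m-sum 0 ✓  L=14 even ✓  5≤7≤7 ✓
Π(2lᵢ+1) = 3×13×15 = 585
triangle coeff Δ(1,6,7) = 1/1365
Σ_t [0,0]: t=0:+1/518400 = 1/518400
(3j)²=7/195 [(1 6 7; 0 0 0)], sign=-1
Σ_t [0,0]: t=0:+1/14515200 = 1/14515200
(3j)²=22/455 [(1 6 7; -1 -4 5)], sign=+1
⇒ 4πI² = 66/65
I = (-1)√(66/65/(4π)) = -0.28425647
No selection rule forces the value: the integral is nonzero (none).

-0.284256 (none)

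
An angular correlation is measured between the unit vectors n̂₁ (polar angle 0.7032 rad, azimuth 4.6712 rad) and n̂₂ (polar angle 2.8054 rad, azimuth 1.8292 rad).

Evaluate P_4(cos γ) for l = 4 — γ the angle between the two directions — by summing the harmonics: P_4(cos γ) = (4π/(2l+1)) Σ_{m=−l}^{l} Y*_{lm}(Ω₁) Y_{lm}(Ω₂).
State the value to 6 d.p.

0.361757

Summing Y*_{l m}(θ₁,φ₁)·Y_{l m}(θ₂,φ₂) over m ∈ [−4, 4]; prefactor 4π/(2·4+1) = 1.396263:
  term(m=-4) = +0.000148-0.000378i   from Y*(Ω₁)=+0.076337-0.012692i, Y(Ω₂)=+0.002682-0.004503i
  term(m=-3) = +0.006819-0.008571i   from Y*(Ω₁)=+0.031821+0.256210i, Y(Ω₂)=-0.029690-0.030301i
  term(m=-2) = +0.067693-0.046231i   from Y*(Ω₁)=-0.428390+0.035370i, Y(Ω₂)=-0.165798+0.094228i
  term(m=-1) = +0.114115-0.035249i   from Y*(Ω₁)=-0.010308-0.250130i, Y(Ω₂)=+0.121914+0.461249i
  term(m=+0) = -0.118461-0.000000i   from Y*(Ω₁)=-0.275730-0.000000i, Y(Ω₂)=+0.429628+0.000000i
  term(m=+1) = +0.114115+0.035249i   from Y*(Ω₁)=+0.010308-0.250130i, Y(Ω₂)=-0.121914+0.461249i
  term(m=+2) = +0.067693+0.046231i   from Y*(Ω₁)=-0.428390-0.035370i, Y(Ω₂)=-0.165798-0.094228i
  term(m=+3) = +0.006819+0.008571i   from Y*(Ω₁)=-0.031821+0.256210i, Y(Ω₂)=+0.029690-0.030301i
  term(m=+4) = +0.000148+0.000378i   from Y*(Ω₁)=+0.076337+0.012692i, Y(Ω₂)=+0.002682+0.004503i
Accumulated sum +0.259089+0.000000i; after 4π/(2l+1) scaling, +0.361757+0.000000i ⇒ P_4 = 0.361757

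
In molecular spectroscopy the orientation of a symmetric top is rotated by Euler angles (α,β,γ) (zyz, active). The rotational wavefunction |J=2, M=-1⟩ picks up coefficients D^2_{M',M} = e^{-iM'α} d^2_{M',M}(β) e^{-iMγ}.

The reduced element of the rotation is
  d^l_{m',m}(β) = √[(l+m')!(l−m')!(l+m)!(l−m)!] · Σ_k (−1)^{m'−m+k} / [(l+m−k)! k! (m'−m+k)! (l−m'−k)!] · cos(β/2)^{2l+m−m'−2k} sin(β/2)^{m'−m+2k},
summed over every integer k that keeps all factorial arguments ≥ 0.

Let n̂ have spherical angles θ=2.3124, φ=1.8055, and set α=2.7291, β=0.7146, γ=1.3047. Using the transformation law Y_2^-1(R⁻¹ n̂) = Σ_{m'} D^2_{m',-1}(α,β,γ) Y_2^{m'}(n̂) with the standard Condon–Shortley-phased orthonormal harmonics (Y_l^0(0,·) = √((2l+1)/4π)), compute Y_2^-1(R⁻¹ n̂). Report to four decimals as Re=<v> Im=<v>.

Need the full column D^2_{m',-1} for m'=−2..2 at α=2.7291, β=0.7146, γ=1.3047.
cos(β/2)=0.936845, sin(β/2)=0.349746
d^2_{-2,-1}: single k=1 term ⇒ +0.575156;  D = +0.510236+0.265449i
d^2_{-1,-1}: k∈[0..1] ⇒ +0.770318 -0.322079 = +0.448240;  D = -0.281358-0.348936i
d^2_{0,-1}: k∈[0..1] ⇒ -0.704419 +0.098175 = -0.606244;  D = -0.159422-0.584907i
d^2_{1,-1}: k∈[0..1] ⇒ +0.322079 -0.014963 = +0.307116;  D = +0.044800-0.303831i
d^2_{2,-1}: single k=0 term ⇒ -0.080160;  D = +0.042504-0.067963i
Y_2^{m'}(θ=2.3124,φ=1.8055) and Σ D·Y over m':
  (+0.5102+0.2654i)·(-0.1873+0.0950i)  (-0.2814-0.3489i)·(+0.0895+0.3742i)  (-0.1594-0.5849i)·(+0.1163+0.0000i)  (+0.0448-0.3038i)·(-0.0895+0.3742i)  (+0.0425-0.0680i)·(-0.1873-0.0950i)
Y_2^-1(R⁻¹ n̂) = +0.061351-0.153151i

Re=0.0614 Im=-0.1532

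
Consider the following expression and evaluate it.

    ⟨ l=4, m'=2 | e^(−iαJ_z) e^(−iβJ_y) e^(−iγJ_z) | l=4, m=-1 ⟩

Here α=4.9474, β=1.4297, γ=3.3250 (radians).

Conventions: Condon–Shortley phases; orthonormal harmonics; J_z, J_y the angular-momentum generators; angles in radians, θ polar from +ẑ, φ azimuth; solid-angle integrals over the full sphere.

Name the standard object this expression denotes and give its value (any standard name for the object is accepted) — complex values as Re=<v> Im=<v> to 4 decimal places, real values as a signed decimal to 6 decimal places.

Wigner D-matrix element, Re=-0.0377 Im=0.0111

This is a Wigner D-matrix element — the rotation-matrix element ⟨l m'| R(α,β,γ) |l m⟩ in the angular-momentum basis.
First d^4_{2,-1}(β=1.4297), then the phase factors e^{-i(2)α} and e^{-i(-1)γ}:
With c≡cos(β/2)=0.755192 and s≡sin(β/2)=0.655504, N=[720·2·6·120]^{1/2}=1018.233765
k: max(0,(-1)−(2))=0 … min(4+(-1),4−(2))=2
  k=0: (−1)^3·1018.2338/(72)·0.7552^5·0.6555^3 = -0.978424
  k=1: (−1)^4·1018.2338/(48)·0.7552^3·0.6555^5 = +1.105745
  k=2: (−1)^5·1018.2338/(240)·0.7552^1·0.6555^7 = -0.166618
d^4_{2,-1}(1.4297) = -0.978424 +1.105745 -0.166618 = -0.039297
D = (-0.891558+0.452906i)·(-0.039297)·(-0.983228-0.182381i) = -0.037694+0.011109i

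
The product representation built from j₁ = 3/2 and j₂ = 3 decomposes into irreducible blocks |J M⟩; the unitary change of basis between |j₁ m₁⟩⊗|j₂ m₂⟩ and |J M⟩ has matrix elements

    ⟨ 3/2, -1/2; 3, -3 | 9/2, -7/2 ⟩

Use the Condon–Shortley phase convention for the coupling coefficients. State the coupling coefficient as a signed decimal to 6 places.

+√(1/3) = +0.577350

triangle: 0!×3!×6!/10! = 4320/3628800
(j±m)!: 1!×2!×0!×6!×1!×8! = 58060800
prefactor² = (2J+1)×Δ×N² = 691200
  k=0: +1/(0!×0!×2!×0!×1!×6!) = 1/1440
Σ = 1/1440  ⇒  CG² = 691200×(1/1440)² = 1/3
CG = +√(1/3) = +0.577350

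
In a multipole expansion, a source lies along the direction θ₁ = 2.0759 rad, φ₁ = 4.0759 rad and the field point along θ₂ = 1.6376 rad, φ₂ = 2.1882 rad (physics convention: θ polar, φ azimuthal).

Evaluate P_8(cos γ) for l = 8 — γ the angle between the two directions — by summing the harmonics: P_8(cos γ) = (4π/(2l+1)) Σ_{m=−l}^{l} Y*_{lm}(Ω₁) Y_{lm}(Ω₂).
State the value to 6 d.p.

-0.130887

Summing Y*_{l m}(θ₁,φ₁)·Y_{l m}(θ₂,φ₂) over m ∈ [−8, 8]; prefactor 4π/(2·8+1) = 0.739198:
  term(m=-8) = -0.07377 + 0.05116j   from Y*(Ω₁)=0.06569 + 0.16469j, Y(Ω₂)=0.11387 + 0.49333j
  term(m=-7) = 0.04238 + 0.03205j   from Y*(Ω₁)=0.37929 + 0.09967j, Y(Ω₂)=0.12529 + 0.05158j
  term(m=-6) = -0.04779 + 0.13925j   from Y*(Ω₁)=0.33101 - 0.26622j, Y(Ω₂)=-0.29312 + 0.18493j
  term(m=-5) = 0.01629 + 0.00022j   from Y*(Ω₁)=-0.00423 - 0.10339j, Y(Ω₂)=-0.00859 + 0.15721j
  term(m=-4) = -0.02680 - 0.08568j   from Y*(Ω₁)=0.25034 + 0.16966j, Y(Ω₂)=-0.23233 - 0.18481j
  term(m=-3) = -0.03658 + 0.02612j   from Y*(Ω₁)=0.25375 - 0.08938j, Y(Ω₂)=-0.16052 + 0.04640j
  term(m=-2) = 0.03952 + 0.02904j   from Y*(Ω₁)=-0.05237 + 0.17061j, Y(Ω₂)=0.09060 - 0.25943j
  term(m=-1) = 0.01644 - 0.05012j   from Y*(Ω₁)=0.18332 + 0.24803j, Y(Ω₂)=-0.09902 - 0.13946j
  term(m=+0) = -0.03642 + 0.00000j   from Y*(Ω₁)=-0.13578 + 0.00000j, Y(Ω₂)=0.26826 + 0.00000j
  term(m=+1) = 0.01644 + 0.05012j   from Y*(Ω₁)=-0.18332 + 0.24803j, Y(Ω₂)=0.09902 - 0.13946j
  term(m=+2) = 0.03952 - 0.02904j   from Y*(Ω₁)=-0.05237 - 0.17061j, Y(Ω₂)=0.09060 + 0.25943j
  term(m=+3) = -0.03658 - 0.02612j   from Y*(Ω₁)=-0.25375 - 0.08938j, Y(Ω₂)=0.16052 + 0.04640j
  term(m=+4) = -0.02680 + 0.08568j   from Y*(Ω₁)=0.25034 - 0.16966j, Y(Ω₂)=-0.23233 + 0.18481j
  term(m=+5) = 0.01629 - 0.00022j   from Y*(Ω₁)=0.00423 - 0.10339j, Y(Ω₂)=0.00859 + 0.15721j
  term(m=+6) = -0.04779 - 0.13925j   from Y*(Ω₁)=0.33101 + 0.26622j, Y(Ω₂)=-0.29312 - 0.18493j
  term(m=+7) = 0.04238 - 0.03205j   from Y*(Ω₁)=-0.37929 + 0.09967j, Y(Ω₂)=-0.12529 + 0.05158j
  term(m=+8) = -0.07377 - 0.05116j   from Y*(Ω₁)=0.06569 - 0.16469j, Y(Ω₂)=0.11387 - 0.49333j
Σ over m = -0.17707 + 0.00000j; ×(4π/17) → -0.13089 + 0.00000j. Real part: -0.130887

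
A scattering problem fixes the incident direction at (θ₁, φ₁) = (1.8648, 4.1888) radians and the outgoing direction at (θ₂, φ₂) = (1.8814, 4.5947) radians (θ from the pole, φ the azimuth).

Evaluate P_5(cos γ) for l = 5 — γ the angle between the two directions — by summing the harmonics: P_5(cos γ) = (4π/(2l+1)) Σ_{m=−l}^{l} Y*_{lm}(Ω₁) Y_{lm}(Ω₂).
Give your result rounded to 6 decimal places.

Expand P_5 via completeness: Σ_{m} conj(Y_{5,m}) at Ω₁ times Y_{5,m} at Ω₂ —
  term(m=-5) = -0.059947-0.121391i   from Y*(Ω₁)=-0.186387+0.322795i, Y(Ω₂)=-0.201610+0.302126i
  term(m=-4) = -0.006945-0.131398i   from Y*(Ω₁)=+0.178432+0.309082i, Y(Ω₂)=-0.328587-0.167224i
  term(m=-3) = +0.001218-0.003306i   from Y*(Ω₁)=-0.074069-0.000002i, Y(Ω₂)=-0.016448+0.044634i
  term(m=-2) = +0.078282-0.082529i   from Y*(Ω₁)=-0.168277+0.291450i, Y(Ω₂)=-0.328677-0.078824i
  term(m=-1) = +0.000295-0.000127i   from Y*(Ω₁)=+0.004226+0.007320i, Y(Ω₂)=+0.004459-0.037712i
  term(m=+0) = +0.104419+0.000000i   from Y*(Ω₁)=-0.324196-0.000000i, Y(Ω₂)=-0.322085+0.000000i
  term(m=+1) = +0.000295+0.000127i   from Y*(Ω₁)=-0.004226+0.007320i, Y(Ω₂)=-0.004459-0.037712i
  term(m=+2) = +0.078282+0.082529i   from Y*(Ω₁)=-0.168277-0.291450i, Y(Ω₂)=-0.328677+0.078824i
  term(m=+3) = +0.001218+0.003306i   from Y*(Ω₁)=+0.074069-0.000002i, Y(Ω₂)=+0.016448+0.044634i
  term(m=+4) = -0.006945+0.131398i   from Y*(Ω₁)=+0.178432-0.309082i, Y(Ω₂)=-0.328587+0.167224i
  term(m=+5) = -0.059947+0.121391i   from Y*(Ω₁)=+0.186387+0.322795i, Y(Ω₂)=+0.201610+0.302126i
Accumulated sum +0.130225+0.000000i; after 4π/(2l+1) scaling, +0.148769+0.000000i ⇒ P_5 = 0.148769

0.148769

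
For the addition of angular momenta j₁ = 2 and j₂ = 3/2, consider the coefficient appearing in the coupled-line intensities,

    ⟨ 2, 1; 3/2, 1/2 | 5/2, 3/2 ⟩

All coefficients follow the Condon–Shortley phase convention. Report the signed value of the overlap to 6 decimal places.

+√(1/35) = +0.169031

√[6·1!3!2!/7! · 3!1!2!1!4!1!] = √(144/35)
  +(−1)^0/∏(0,1,1,2,2,0)! = 1/4  (running 1/4)
  +(−1)^1/∏(1,0,0,1,3,1)! = -1/6  (running 1/12)
⟨..|..⟩ = √(144/35)·(1/12) = +0.169031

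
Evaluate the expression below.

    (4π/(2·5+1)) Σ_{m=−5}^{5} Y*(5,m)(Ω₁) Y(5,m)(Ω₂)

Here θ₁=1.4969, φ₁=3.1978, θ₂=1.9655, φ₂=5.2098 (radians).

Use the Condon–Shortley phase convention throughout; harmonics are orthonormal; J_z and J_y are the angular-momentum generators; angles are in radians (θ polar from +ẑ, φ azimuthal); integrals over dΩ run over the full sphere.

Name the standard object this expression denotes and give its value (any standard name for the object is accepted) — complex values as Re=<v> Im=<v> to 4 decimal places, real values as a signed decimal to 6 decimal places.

Legendre polynomial (addition theorem), -0.239829

This sum is the spherical-harmonic addition theorem: it equals the Legendre polynomial P_l(cos γ) of the angle γ between the two directions.
Summing Y*_{l m}(θ₁,φ₁)·Y_{l m}(θ₂,φ₂) over m ∈ [−5, 5]; prefactor 4π/(2·5+1) = 1.142397:
  term(m=-5) = -0.114652+0.084515i   from Y*(Ω₁)=-0.439872-0.126981i, Y(Ω₂)=+0.189400-0.246811i
  term(m=-4) = +0.008469+0.043101i   from Y*(Ω₁)=+0.104484+0.023895i, Y(Ω₂)=+0.166677+0.374393i
  term(m=-3) = -0.028479-0.007187i   from Y*(Ω₁)=+0.321659+0.054759i, Y(Ω₂)=-0.089741-0.007065i
  term(m=-2) = +0.024028-0.029209i   from Y*(Ω₁)=-0.121634-0.013731i, Y(Ω₂)=-0.168291+0.259136i
  term(m=-1) = +0.022774+0.048224i   from Y*(Ω₁)=-0.294767-0.016586i, Y(Ω₂)=-0.086192-0.158750i
  term(m=+0) = -0.034214+0.000000i   from Y*(Ω₁)=+0.126237-0.000000i, Y(Ω₂)=-0.271033+0.000000i
  term(m=+1) = +0.022774-0.048224i   from Y*(Ω₁)=+0.294767-0.016586i, Y(Ω₂)=+0.086192-0.158750i
  term(m=+2) = +0.024028+0.029209i   from Y*(Ω₁)=-0.121634+0.013731i, Y(Ω₂)=-0.168291-0.259136i
  term(m=+3) = -0.028479+0.007187i   from Y*(Ω₁)=-0.321659+0.054759i, Y(Ω₂)=+0.089741-0.007065i
  term(m=+4) = +0.008469-0.043101i   from Y*(Ω₁)=+0.104484-0.023895i, Y(Ω₂)=+0.166677-0.374393i
  term(m=+5) = -0.114652-0.084515i   from Y*(Ω₁)=+0.439872-0.126981i, Y(Ω₂)=-0.189400-0.246811i
Total Σ_m = -0.209935-0.000000i. Multiply by 1.142397: -0.239829-0.000000i. P_5(cos γ) = -0.239829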